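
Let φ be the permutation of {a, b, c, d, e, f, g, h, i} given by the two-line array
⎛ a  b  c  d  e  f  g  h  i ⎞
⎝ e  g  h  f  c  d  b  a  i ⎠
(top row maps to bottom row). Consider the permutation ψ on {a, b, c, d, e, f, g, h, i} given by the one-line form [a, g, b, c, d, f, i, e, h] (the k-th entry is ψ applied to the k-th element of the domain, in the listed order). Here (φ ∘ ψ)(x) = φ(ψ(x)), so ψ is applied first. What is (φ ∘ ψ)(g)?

i

First apply ψ: ψ(g) = i, then φ(i) = i. Thus (φ ∘ ψ)(g) = i.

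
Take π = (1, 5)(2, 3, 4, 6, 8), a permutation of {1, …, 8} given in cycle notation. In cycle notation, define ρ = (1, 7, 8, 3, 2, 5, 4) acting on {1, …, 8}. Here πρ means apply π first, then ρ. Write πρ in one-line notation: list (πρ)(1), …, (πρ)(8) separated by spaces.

(πρ)(x) = ρ(π(x)). Computing each image: ρ(π(1)) = ρ(5) = 4, ρ(π(2)) = ρ(3) = 2, ρ(π(3)) = ρ(4) = 1, ρ(π(4)) = ρ(6) = 6, ρ(π(5)) = ρ(1) = 7, ρ(π(6)) = ρ(8) = 3, ρ(π(7)) = ρ(7) = 8, ρ(π(8)) = ρ(2) = 5.
Hence πρ = [4 2 1 6 7 3 8 5].

4 2 1 6 7 3 8 5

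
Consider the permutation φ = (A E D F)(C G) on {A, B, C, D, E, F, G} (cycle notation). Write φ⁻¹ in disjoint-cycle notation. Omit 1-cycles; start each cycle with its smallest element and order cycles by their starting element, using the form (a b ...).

(A F D E)(C G)

If φ sends a → b within a cycle, φ⁻¹ sends b → a; equivalently, reverse each cycle.
After reversing and putting each cycle's least element first, φ⁻¹ = (A F D E)(C G).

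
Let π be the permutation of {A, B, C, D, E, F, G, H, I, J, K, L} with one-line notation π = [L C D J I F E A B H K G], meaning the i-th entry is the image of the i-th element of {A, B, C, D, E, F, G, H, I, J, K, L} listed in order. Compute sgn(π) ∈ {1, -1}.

In disjoint-cycle form the cycle lengths are 10, 1, 1.
A cycle of length ℓ contributes ℓ−1 transpositions, so π is a product of 9 transpositions — odd.

-1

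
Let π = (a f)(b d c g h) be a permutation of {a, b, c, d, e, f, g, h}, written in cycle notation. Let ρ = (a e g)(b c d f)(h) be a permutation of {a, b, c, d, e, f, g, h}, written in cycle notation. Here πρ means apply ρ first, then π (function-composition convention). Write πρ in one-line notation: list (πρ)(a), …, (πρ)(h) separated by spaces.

e g c a h d f b

For each element, apply ρ then π: a → e → e; b → c → g; c → d → c; d → f → a; e → g → h; f → b → d; g → a → f; h → h → b.
So πρ in one-line form is e g c a h d f b.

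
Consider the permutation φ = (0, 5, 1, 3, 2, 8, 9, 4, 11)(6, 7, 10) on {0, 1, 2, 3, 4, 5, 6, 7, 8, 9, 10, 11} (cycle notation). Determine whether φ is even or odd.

even

The cycle lengths are 9, 3.
A cycle of length ℓ contributes ℓ−1 transpositions, so φ is a product of 8 + 2 = 10 transpositions — even.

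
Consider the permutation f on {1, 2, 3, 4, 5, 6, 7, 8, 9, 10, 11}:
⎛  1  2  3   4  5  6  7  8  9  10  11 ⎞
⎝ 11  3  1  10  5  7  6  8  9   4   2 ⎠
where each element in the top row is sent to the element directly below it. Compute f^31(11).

1

Tracing 11 → 2 → … returns to 11 after 4 steps, so 11 lies in a 4-cycle (1, 11, 2, 3).
Powers repeat with period 4 on this cycle, and 31 mod 4 = 3, so f^31(11) = f^3(11).
Advancing 3 steps from 11: 11 → 2 → 3 → 1.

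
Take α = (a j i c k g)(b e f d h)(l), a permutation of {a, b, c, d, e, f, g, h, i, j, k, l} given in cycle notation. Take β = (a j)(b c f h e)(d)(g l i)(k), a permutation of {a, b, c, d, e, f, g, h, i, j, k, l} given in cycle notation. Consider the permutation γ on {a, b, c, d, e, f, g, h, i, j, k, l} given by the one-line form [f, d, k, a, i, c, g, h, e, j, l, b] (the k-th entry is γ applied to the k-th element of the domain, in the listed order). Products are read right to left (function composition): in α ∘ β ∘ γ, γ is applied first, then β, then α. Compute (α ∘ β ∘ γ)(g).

l

Chase g: γ(g) = g; β(g) = l; α(l) = l. Hence (α ∘ β ∘ γ)(g) = l.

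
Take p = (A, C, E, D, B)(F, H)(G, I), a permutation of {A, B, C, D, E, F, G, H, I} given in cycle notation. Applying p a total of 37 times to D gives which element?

A

D lies in the 5-cycle (A, C, E, D, B).
Powers repeat with period 5 on this cycle, and 37 mod 5 = 2, so p^37(D) = p^2(D).
Stepping 2 places around the cycle: D → B → A.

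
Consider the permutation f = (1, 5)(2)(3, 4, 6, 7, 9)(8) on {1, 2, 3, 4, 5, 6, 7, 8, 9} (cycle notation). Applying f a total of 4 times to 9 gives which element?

9 lies in the 5-cycle (3, 4, 6, 7, 9).
Advancing 4 steps from 9: 9 → 3 → 4 → 6 → 7.

7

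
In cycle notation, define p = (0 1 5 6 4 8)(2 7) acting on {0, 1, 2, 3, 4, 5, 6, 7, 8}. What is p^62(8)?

8 lies in the 6-cycle (0 1 5 6 4 8).
Powers repeat with period 6 on this cycle, and 62 mod 6 = 2, so p^62(8) = p^2(8).
Advancing 2 steps from 8: 8 → 0 → 1.

1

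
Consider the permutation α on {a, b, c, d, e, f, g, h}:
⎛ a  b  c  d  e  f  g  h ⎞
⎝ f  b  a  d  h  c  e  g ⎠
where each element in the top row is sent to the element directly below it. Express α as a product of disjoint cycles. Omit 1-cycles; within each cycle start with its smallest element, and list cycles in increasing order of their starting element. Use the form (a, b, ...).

(a, f, c)(e, h, g)

From a: a → f → c → a, closing the cycle (a, f, c).
Repeating from the next unused element and collecting all non-trivial cycles gives (a, f, c)(e, h, g).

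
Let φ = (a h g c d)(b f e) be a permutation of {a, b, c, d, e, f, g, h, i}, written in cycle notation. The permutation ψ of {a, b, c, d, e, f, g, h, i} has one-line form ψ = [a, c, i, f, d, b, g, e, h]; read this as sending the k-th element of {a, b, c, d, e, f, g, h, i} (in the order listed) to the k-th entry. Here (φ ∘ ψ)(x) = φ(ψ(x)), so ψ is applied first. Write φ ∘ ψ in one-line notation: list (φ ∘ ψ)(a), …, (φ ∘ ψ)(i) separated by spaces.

(φ ∘ ψ)(x) = φ(ψ(x)). Computing each image: φ(ψ(a)) = φ(a) = h, φ(ψ(b)) = φ(c) = d, φ(ψ(c)) = φ(i) = i, φ(ψ(d)) = φ(f) = e, φ(ψ(e)) = φ(d) = a, φ(ψ(f)) = φ(b) = f, φ(ψ(g)) = φ(g) = c, φ(ψ(h)) = φ(e) = b, φ(ψ(i)) = φ(h) = g.
Hence φ ∘ ψ = [h d i e a f c b g].

h d i e a f c b g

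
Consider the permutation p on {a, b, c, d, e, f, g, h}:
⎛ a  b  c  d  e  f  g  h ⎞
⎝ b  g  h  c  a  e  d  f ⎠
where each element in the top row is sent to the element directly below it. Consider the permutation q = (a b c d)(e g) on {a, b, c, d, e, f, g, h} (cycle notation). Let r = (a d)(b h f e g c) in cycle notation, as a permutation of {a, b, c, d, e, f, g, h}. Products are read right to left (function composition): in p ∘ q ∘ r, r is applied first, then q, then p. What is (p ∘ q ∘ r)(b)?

Chase b: r(b) = h; q(h) = h; p(h) = f. Hence (p ∘ q ∘ r)(b) = f.

f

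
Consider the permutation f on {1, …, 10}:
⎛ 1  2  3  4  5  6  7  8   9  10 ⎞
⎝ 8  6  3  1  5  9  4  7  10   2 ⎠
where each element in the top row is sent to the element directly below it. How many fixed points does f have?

The fixed points (elements with f(x) = x) are {3, 5}, so there are 2.

2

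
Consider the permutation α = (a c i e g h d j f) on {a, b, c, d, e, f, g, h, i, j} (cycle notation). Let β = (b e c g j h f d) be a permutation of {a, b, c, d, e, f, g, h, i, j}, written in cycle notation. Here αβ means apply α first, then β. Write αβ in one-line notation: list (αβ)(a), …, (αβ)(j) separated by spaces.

g e i h j a f b c d

(αβ)(x) = β(α(x)). Computing each image: β(α(a)) = β(c) = g, β(α(b)) = β(b) = e, β(α(c)) = β(i) = i, β(α(d)) = β(j) = h, β(α(e)) = β(g) = j, β(α(f)) = β(a) = a, β(α(g)) = β(h) = f, β(α(h)) = β(d) = b, β(α(i)) = β(e) = c, β(α(j)) = β(f) = d.
Hence αβ = [g e i h j a f b c d].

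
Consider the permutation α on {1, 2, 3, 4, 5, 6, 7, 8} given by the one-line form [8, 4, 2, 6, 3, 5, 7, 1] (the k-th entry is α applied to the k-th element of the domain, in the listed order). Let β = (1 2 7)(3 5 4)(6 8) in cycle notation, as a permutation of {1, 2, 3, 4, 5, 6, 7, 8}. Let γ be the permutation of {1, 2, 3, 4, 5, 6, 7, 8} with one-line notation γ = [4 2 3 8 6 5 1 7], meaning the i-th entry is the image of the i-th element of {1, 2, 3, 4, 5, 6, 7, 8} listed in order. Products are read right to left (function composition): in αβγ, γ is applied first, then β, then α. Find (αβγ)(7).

Chase 7: γ(7) = 1; β(1) = 2; α(2) = 4. Hence (αβγ)(7) = 4.

4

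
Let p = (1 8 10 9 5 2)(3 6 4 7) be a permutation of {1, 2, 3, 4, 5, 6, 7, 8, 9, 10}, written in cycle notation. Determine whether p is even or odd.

even

The cycle lengths are 6, 4.
A cycle is odd iff its length is even; p has 2 even-length cycles, so sgn(p) = (−1)^2 and p is even.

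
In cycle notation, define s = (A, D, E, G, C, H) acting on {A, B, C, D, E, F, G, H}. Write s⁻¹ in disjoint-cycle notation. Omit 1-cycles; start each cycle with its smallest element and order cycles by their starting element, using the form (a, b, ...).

If s sends a → b within a cycle, s⁻¹ sends b → a; equivalently, reverse each cycle.
Reversing each cycle of s and rotating so the smallest element leads gives (A, H, C, G, E, D).

(A, H, C, G, E, D)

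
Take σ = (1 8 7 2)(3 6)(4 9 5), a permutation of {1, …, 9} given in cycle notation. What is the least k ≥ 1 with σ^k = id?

12

The cycle type of σ is (4, 3, 2).
Since disjoint cycles commute, ord(σ) = lcm(4, 3, 2) = 12.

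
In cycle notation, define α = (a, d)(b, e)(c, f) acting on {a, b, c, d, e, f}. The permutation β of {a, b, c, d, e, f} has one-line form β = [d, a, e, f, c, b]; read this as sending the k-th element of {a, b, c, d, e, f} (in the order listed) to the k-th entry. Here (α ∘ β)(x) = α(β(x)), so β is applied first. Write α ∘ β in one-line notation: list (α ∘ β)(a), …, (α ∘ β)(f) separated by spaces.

a d b c f e

For each element, apply β then α: a → d → a; b → a → d; c → e → b; d → f → c; e → c → f; f → b → e.
So α ∘ β in one-line form is a d b c f e.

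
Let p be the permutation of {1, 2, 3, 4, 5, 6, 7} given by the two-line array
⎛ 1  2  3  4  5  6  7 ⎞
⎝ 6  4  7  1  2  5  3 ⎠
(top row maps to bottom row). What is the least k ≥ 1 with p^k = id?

Writing p as disjoint cycles, the cycle lengths are 5, 2.
Since disjoint cycles commute, ord(p) = lcm(5, 2) = 10.

10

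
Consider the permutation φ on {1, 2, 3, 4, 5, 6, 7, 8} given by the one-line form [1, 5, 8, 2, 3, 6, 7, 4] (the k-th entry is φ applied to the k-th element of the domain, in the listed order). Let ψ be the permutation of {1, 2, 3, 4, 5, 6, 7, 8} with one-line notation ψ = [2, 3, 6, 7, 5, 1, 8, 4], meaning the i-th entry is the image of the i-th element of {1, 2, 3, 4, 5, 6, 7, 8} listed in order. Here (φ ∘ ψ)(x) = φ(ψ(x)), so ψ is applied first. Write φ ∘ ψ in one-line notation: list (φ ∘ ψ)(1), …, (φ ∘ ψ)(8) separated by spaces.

5 8 6 7 3 1 4 2

For each element, apply ψ then φ: 1 → 2 → 5; 2 → 3 → 8; 3 → 6 → 6; 4 → 7 → 7; 5 → 5 → 3; 6 → 1 → 1; 7 → 8 → 4; 8 → 4 → 2.
Collecting the images, φ ∘ ψ = [5 8 6 7 3 1 4 2].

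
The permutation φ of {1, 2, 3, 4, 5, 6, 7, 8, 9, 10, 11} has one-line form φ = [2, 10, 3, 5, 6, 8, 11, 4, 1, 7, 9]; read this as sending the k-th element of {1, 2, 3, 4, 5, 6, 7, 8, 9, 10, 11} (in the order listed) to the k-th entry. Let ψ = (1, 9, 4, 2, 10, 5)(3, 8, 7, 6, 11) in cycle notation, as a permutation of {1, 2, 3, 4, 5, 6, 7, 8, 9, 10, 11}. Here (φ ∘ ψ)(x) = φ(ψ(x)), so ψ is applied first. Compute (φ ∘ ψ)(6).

9

ψ(6) = 11, then φ(11) = 9; composing gives (φ ∘ ψ)(6) = 9.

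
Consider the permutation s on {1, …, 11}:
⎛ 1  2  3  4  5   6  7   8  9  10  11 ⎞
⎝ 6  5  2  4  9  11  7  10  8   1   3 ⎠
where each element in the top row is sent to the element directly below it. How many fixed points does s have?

The fixed points (elements with s(x) = x) are {4, 7}, so there are 2.

2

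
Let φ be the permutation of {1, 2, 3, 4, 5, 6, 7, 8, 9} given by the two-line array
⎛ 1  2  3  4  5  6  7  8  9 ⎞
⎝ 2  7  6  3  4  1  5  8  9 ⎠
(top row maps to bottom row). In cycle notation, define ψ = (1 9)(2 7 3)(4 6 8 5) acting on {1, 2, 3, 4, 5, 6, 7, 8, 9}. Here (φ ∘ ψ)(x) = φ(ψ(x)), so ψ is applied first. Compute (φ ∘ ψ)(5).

3

(φ ∘ ψ)(5) = φ(ψ(5)). ψ(5) = 4, then φ(4) = 3. So (φ ∘ ψ)(5) = 3.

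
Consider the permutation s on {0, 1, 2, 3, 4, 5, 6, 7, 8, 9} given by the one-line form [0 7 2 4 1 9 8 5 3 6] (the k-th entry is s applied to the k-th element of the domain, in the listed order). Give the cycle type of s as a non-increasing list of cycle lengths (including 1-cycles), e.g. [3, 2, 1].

[8, 1, 1]

The disjoint cycles are (0)(1, 7, 5, 9, 6, 8, 3, 4)(2), with lengths 8, 1, 1 in non-increasing order.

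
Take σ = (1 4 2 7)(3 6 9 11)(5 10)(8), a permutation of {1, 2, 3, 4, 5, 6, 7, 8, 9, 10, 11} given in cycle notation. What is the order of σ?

4

The disjoint cycles have lengths 4, 4, 2, 1.
The order is lcm(4, 4, 2) = 4.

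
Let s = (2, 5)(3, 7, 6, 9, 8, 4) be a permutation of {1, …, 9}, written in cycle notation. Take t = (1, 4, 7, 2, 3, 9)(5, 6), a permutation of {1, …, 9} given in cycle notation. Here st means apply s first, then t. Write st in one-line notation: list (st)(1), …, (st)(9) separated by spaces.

(st)(x) = t(s(x)). Computing each image: t(s(1)) = t(1) = 4, t(s(2)) = t(5) = 6, t(s(3)) = t(7) = 2, t(s(4)) = t(3) = 9, t(s(5)) = t(2) = 3, t(s(6)) = t(9) = 1, t(s(7)) = t(6) = 5, t(s(8)) = t(4) = 7, t(s(9)) = t(8) = 8.
Hence st = [4 6 2 9 3 1 5 7 8].

4 6 2 9 3 1 5 7 8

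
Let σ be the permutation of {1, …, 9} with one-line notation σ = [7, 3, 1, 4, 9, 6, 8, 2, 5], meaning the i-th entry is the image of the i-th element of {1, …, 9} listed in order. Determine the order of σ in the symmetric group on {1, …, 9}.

10

The disjoint-cycle form of σ has cycle lengths 5, 2, 1, 1.
Since disjoint cycles commute, ord(σ) = lcm(5, 2) = 10.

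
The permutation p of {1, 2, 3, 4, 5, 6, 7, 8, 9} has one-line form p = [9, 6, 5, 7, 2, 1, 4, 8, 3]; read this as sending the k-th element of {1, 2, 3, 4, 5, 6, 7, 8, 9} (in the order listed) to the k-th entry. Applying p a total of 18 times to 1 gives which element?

1

Tracing 1 → 9 → … returns to 1 after 6 steps, so 1 lies in a 6-cycle (1 9 3 5 2 6).
Since the cycle has length 6, p^18 acts on it the same as p^0 (18 mod 6 = 0).
So p^18(1) = 1.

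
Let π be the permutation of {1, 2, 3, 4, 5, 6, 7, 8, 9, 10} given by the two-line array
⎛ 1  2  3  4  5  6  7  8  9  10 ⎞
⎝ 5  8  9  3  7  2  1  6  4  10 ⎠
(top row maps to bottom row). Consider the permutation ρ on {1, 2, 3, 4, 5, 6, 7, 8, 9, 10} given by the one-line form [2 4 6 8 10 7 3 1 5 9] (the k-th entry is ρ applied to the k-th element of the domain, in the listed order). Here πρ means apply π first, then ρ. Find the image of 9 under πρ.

First apply π: π(9) = 4, then ρ(4) = 8. Thus (πρ)(9) = 8.

8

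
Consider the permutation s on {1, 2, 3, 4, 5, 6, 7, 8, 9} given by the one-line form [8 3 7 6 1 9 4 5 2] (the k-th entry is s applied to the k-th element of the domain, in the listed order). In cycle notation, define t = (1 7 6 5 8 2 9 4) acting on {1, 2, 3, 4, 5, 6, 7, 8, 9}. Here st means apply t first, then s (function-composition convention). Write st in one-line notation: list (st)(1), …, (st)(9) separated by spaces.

Chase each element through t then s: 1 → 7 → 4; 2 → 9 → 2; 3 → 3 → 7; 4 → 1 → 8; 5 → 8 → 5; 6 → 5 → 1; 7 → 6 → 9; 8 → 2 → 3; 9 → 4 → 6.
Collecting the images, st = [4 2 7 8 5 1 9 3 6].

4 2 7 8 5 1 9 3 6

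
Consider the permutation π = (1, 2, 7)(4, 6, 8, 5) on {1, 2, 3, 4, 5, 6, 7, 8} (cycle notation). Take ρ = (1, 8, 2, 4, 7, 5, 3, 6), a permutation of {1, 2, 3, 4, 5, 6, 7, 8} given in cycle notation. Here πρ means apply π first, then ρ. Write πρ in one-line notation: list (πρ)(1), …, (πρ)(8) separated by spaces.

(πρ)(x) = ρ(π(x)). Computing each image: ρ(π(1)) = ρ(2) = 4, ρ(π(2)) = ρ(7) = 5, ρ(π(3)) = ρ(3) = 6, ρ(π(4)) = ρ(6) = 1, ρ(π(5)) = ρ(4) = 7, ρ(π(6)) = ρ(8) = 2, ρ(π(7)) = ρ(1) = 8, ρ(π(8)) = ρ(5) = 3.
Hence πρ = [4 5 6 1 7 2 8 3].

4 5 6 1 7 2 8 3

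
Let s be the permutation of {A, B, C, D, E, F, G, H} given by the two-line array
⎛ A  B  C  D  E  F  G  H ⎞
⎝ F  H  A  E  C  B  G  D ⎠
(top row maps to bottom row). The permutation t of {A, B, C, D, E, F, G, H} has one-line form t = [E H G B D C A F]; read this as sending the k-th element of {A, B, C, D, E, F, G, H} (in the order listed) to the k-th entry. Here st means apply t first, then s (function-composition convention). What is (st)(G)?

F

t(G) = A, then s(A) = F; composing gives (st)(G) = F.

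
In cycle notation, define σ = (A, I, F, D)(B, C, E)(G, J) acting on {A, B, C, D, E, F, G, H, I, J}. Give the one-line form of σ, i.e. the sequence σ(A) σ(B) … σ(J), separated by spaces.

Reading each image from the cycles: A↦I, B↦C, C↦E, D↦A, E↦B, F↦D, G↦J, H↦H, I↦F, J↦G.
So the one-line form is I C E A B D J H F G.

I C E A B D J H F G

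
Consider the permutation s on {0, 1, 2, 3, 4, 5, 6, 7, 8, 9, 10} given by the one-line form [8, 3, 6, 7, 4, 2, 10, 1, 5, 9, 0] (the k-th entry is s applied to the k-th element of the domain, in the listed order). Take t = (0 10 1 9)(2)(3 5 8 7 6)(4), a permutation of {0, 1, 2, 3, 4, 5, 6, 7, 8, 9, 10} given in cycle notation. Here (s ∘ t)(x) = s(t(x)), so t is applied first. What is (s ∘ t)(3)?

2

(s ∘ t)(3) = s(t(3)). t(3) = 5, then s(5) = 2. So (s ∘ t)(3) = 2.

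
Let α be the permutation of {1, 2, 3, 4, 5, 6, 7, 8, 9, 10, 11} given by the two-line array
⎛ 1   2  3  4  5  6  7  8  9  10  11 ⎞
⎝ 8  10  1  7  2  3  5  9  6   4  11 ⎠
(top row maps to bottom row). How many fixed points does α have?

1

The fixed points (elements with α(x) = x) are {11}, so there is 1.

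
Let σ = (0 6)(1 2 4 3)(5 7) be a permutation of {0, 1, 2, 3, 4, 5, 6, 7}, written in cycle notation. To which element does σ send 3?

Within (1 2 4 3), 3 ↦ 1.

1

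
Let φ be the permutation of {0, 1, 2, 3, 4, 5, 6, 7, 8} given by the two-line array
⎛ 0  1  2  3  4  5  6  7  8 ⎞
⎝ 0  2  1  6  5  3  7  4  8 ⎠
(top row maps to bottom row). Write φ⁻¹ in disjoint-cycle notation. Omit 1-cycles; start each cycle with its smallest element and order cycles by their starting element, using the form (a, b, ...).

(1, 2)(3, 5, 4, 7, 6)

The cycle decomposition of φ is (1, 2)(3, 6, 7, 4, 5).
Reversing each cycle (and rotating so the smallest element leads) gives φ⁻¹ = (1, 2)(3, 5, 4, 7, 6).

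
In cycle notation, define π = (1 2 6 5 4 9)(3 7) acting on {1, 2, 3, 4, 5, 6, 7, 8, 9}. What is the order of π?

6

The disjoint cycles have lengths 6, 2, 1.
The order is lcm(6, 2) = 6.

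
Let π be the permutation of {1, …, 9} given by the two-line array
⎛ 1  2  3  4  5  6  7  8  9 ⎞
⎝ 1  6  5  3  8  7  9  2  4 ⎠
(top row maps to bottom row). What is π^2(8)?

Tracing 8 → 2 → … returns to 8 after 8 steps, so 8 lies in an 8-cycle (2, 6, 7, 9, 4, 3, 5, 8).
Advancing 2 steps from 8: 8 → 2 → 6.

6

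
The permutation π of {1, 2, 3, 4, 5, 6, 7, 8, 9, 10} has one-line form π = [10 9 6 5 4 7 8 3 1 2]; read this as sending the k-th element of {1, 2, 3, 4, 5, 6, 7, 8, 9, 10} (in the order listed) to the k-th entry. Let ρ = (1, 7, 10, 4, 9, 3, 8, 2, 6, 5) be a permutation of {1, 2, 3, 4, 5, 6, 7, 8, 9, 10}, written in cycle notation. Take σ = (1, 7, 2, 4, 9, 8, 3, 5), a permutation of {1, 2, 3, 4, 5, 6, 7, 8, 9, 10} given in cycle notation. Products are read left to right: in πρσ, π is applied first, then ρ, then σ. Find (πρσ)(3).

1

Chase 3: π(3) = 6; ρ(6) = 5; σ(5) = 1. Hence (πρσ)(3) = 1.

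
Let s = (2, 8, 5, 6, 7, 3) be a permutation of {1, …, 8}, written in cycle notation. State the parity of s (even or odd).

The cycle lengths are 6, 1, 1.
A cycle of length ℓ contributes ℓ−1 transpositions, so s is a product of 5 transpositions — odd.

odd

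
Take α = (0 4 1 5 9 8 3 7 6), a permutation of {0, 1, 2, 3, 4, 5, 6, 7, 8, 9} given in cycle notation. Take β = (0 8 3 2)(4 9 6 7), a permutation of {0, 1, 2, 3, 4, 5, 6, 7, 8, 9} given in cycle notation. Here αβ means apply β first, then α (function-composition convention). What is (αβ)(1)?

(αβ)(1) = α(β(1)). β(1) = 1, then α(1) = 5. So (αβ)(1) = 5.

5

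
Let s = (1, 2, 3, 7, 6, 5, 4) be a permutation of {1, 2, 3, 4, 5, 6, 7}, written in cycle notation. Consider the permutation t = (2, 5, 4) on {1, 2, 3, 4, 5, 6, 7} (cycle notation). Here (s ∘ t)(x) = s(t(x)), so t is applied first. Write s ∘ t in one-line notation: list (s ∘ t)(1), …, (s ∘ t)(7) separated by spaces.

For each element, apply t then s: 1 → 1 → 2; 2 → 5 → 4; 3 → 3 → 7; 4 → 2 → 3; 5 → 4 → 1; 6 → 6 → 5; 7 → 7 → 6.
So s ∘ t in one-line form is 2 4 7 3 1 5 6.

2 4 7 3 1 5 6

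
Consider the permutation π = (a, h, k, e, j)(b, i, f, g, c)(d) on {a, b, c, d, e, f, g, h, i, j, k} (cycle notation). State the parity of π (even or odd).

The cycle lengths are 5, 5, 1.
A cycle is odd iff its length is even; π has 0 even-length cycles, so sgn(π) = (−1)^0 and π is even.

even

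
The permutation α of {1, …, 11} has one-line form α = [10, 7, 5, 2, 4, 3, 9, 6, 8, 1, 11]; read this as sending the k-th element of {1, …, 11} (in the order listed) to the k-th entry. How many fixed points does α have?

The fixed points (elements with α(x) = x) are {11}, so there is 1.

1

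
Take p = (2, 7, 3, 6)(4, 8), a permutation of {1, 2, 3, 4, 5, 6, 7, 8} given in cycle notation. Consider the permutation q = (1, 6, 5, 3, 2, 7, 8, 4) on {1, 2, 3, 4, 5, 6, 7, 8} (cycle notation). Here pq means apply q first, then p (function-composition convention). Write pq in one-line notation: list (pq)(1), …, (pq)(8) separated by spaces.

2 3 7 1 6 5 4 8

Chase each element through q then p: 1 → 6 → 2; 2 → 7 → 3; 3 → 2 → 7; 4 → 1 → 1; 5 → 3 → 6; 6 → 5 → 5; 7 → 8 → 4; 8 → 4 → 8.
So pq in one-line form is 2 3 7 1 6 5 4 8.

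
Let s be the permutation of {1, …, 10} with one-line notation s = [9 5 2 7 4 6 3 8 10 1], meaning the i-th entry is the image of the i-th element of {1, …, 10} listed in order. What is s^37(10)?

Tracing 10 → 1 → … returns to 10 after 3 steps, so 10 lies in a 3-cycle (1 9 10).
Since the cycle has length 3, s^37 acts on it the same as s^1 (37 mod 3 = 1).
Advancing 1 step from 10: 10 → 1.

1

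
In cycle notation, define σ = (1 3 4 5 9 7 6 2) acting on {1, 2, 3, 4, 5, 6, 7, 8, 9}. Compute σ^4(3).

3 lies in the 8-cycle (1 3 4 5 9 7 6 2).
Advancing 4 steps from 3: 3 → 4 → 5 → 9 → 7.

7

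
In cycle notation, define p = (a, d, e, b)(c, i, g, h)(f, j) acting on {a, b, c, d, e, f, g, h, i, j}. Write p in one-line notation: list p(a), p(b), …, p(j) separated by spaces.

d a i e b j h c g f

Reading each image from the cycles: a↦d, b↦a, c↦i, d↦e, e↦b, f↦j, g↦h, h↦c, i↦g, j↦f.
So the one-line form is d a i e b j h c g f.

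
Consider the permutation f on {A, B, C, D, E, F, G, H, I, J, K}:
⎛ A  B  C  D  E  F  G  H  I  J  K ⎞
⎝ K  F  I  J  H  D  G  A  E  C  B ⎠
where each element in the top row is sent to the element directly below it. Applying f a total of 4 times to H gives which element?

F

Tracing H → A → … returns to H after 10 steps, so H lies in a 10-cycle (A, K, B, F, D, J, C, I, E, H).
Stepping 4 places around the cycle: H → A → K → B → F.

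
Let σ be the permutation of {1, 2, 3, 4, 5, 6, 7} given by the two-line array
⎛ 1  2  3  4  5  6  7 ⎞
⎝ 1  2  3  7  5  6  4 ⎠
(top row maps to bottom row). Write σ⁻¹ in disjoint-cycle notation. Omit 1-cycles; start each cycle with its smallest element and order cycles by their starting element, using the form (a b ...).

The cycle decomposition of σ is (4 7).
Reversing each cycle (and rotating so the smallest element leads) gives σ⁻¹ = (4 7).

(4 7)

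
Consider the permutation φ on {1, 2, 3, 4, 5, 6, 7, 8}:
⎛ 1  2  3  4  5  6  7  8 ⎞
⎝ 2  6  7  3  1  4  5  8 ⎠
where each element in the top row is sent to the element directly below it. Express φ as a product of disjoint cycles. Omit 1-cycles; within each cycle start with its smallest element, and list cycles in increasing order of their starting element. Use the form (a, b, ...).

(1, 2, 6, 4, 3, 7, 5)

From 1: 1 → 2 → 6 → 4 → 3 → 7 → 5 → 1, closing the cycle (1, 2, 6, 4, 3, 7, 5).
Continuing from each remaining unvisited element yields (1, 2, 6, 4, 3, 7, 5).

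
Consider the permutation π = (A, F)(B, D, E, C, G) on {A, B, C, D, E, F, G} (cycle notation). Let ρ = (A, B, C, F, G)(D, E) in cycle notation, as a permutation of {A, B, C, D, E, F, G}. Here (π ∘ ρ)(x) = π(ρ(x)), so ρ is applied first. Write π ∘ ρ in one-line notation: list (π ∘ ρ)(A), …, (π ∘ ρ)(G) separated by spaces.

D G A C E B F

(π ∘ ρ)(x) = π(ρ(x)). Computing each image: π(ρ(A)) = π(B) = D, π(ρ(B)) = π(C) = G, π(ρ(C)) = π(F) = A, π(ρ(D)) = π(E) = C, π(ρ(E)) = π(D) = E, π(ρ(F)) = π(G) = B, π(ρ(G)) = π(A) = F.
Hence π ∘ ρ = [D G A C E B F].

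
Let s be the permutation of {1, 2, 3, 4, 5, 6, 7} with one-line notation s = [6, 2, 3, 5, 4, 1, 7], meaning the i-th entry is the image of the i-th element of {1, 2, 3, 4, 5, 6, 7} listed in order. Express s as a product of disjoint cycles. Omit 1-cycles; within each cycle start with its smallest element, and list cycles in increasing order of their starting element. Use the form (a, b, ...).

Iterating s from 1 gives 1 → 6 → 1; that is the 2-cycle (1, 6).
Continuing from each remaining unvisited element yields (1, 6)(4, 5).

(1, 6)(4, 5)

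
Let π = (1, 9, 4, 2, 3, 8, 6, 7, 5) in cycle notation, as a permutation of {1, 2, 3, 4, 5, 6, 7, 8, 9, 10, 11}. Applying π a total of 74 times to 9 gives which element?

9 lies in the 9-cycle (1, 9, 4, 2, 3, 8, 6, 7, 5).
Powers repeat with period 9 on this cycle, and 74 mod 9 = 2, so π^74(9) = π^2(9).
Advancing 2 steps from 9: 9 → 4 → 2.

2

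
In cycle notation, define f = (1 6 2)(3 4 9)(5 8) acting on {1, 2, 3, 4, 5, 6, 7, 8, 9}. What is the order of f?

The cycle type of f is (3, 3, 2, 1).
The order of f is the least common multiple of its cycle lengths: lcm(3, 3, 2) = 6.

6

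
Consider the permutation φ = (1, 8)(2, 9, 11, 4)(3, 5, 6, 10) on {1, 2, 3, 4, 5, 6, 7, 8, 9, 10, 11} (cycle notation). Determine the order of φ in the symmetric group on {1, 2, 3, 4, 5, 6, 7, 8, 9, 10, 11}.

The disjoint cycles have lengths 4, 4, 2, 1.
The order of φ is the least common multiple of its cycle lengths: lcm(4, 4, 2) = 4.

4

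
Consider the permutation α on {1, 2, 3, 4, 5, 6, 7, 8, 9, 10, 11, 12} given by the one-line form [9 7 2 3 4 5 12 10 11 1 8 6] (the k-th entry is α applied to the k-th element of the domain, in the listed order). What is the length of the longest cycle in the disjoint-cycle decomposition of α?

7

Decomposing into disjoint cycles gives (1 9 11 8 10)(2 7 12 6 5 4 3); the longest has length 7.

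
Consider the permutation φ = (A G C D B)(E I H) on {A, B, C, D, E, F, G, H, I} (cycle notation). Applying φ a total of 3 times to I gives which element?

I

I lies in the 3-cycle (E I H).
On a 3-cycle, φ^3 is the identity, so φ^3 = φ^0 there (3 ≡ 0 mod 3).
So φ^3(I) = I.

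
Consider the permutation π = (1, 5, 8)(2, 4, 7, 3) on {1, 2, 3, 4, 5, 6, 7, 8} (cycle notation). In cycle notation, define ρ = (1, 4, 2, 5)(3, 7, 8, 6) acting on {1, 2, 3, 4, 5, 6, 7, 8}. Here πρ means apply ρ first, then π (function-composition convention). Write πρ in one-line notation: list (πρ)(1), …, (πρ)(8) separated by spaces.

For each element, apply ρ then π: 1 → 4 → 7; 2 → 5 → 8; 3 → 7 → 3; 4 → 2 → 4; 5 → 1 → 5; 6 → 3 → 2; 7 → 8 → 1; 8 → 6 → 6.
So πρ in one-line form is 7 8 3 4 5 2 1 6.

7 8 3 4 5 2 1 6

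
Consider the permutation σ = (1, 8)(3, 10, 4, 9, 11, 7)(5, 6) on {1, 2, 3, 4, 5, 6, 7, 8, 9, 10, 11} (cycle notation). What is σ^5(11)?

9

11 lies in the 6-cycle (3, 10, 4, 9, 11, 7).
Stepping 5 places around the cycle: 11 → 7 → 3 → 10 → 4 → 9.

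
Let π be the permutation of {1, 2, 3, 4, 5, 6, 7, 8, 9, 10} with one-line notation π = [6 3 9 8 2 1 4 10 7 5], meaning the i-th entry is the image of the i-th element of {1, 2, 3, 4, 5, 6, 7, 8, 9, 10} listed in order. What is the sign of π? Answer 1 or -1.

1

In disjoint-cycle form the cycle lengths are 8, 2.
A cycle is odd iff its length is even; π has 2 even-length cycles, so sgn(π) = (−1)^2 and π is even.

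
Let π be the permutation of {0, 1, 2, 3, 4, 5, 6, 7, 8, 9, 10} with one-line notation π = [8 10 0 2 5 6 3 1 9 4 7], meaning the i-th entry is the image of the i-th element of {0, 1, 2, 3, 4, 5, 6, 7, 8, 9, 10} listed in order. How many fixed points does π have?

No element satisfies π(x) = x, so there are 0 fixed points.

0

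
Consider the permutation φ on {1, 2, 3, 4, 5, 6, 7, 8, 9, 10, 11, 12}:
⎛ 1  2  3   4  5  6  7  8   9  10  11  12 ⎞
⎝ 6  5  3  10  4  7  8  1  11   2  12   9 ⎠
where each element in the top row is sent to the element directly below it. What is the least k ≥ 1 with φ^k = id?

Writing φ as disjoint cycles, the cycle lengths are 4, 4, 3, 1.
The order is lcm(4, 4, 3) = 12.

12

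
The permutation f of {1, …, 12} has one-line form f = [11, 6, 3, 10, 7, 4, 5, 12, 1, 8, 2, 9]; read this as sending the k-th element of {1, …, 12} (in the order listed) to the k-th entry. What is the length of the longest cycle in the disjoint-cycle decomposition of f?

Decomposing into disjoint cycles gives (1 11 2 6 4 10 8 12 9)(5 7); the longest has length 9.

9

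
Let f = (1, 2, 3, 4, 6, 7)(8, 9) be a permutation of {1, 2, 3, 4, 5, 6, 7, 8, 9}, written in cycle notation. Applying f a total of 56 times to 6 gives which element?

6 lies in the 6-cycle (1, 2, 3, 4, 6, 7).
Since the cycle has length 6, f^56 acts on it the same as f^2 (56 mod 6 = 2).
Advancing 2 steps from 6: 6 → 7 → 1.

1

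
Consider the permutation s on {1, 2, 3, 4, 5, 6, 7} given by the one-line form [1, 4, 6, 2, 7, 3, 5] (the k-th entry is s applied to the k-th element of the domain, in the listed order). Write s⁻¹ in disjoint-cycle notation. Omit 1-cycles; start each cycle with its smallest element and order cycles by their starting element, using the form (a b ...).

The cycle decomposition of s is (2 4)(3 6)(5 7).
The inverse reverses every cycle; in canonical form, s⁻¹ = (2 4)(3 6)(5 7).

(2 4)(3 6)(5 7)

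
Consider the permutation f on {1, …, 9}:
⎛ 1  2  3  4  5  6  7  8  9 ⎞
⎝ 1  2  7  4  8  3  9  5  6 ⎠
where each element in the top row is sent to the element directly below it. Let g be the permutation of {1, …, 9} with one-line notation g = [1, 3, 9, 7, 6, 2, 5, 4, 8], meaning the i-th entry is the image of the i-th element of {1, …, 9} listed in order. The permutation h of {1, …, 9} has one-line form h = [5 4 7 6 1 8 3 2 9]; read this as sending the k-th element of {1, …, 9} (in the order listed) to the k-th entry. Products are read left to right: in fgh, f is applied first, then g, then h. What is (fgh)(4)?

Apply the permutations in order: f(4) = 4, then g(4) = 7, then h(7) = 3. So (fgh)(4) = 3.

3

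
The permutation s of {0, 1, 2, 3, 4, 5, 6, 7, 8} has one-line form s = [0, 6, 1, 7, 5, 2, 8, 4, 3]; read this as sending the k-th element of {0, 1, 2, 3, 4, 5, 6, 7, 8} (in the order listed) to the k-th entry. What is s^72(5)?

5

Tracing 5 → 2 → … returns to 5 after 8 steps, so 5 lies in an 8-cycle (1, 6, 8, 3, 7, 4, 5, 2).
On an 8-cycle, s^8 is the identity, so s^72 = s^0 there (72 ≡ 0 mod 8).
So s^72(5) = 5.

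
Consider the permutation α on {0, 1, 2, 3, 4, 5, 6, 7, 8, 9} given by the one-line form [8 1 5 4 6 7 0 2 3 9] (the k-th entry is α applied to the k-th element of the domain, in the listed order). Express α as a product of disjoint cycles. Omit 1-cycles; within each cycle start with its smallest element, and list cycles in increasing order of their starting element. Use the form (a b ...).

(0 8 3 4 6)(2 5 7)

From 0: 0 → 8 → 3 → 4 → 6 → 0, closing the cycle (0 8 3 4 6).
Continuing from each remaining unvisited element yields (0 8 3 4 6)(2 5 7).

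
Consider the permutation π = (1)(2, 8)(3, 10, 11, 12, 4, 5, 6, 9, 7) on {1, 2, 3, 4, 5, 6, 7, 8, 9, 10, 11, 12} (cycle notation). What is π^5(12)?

12 lies in the 9-cycle (3, 10, 11, 12, 4, 5, 6, 9, 7).
Advancing 5 steps from 12: 12 → 4 → 5 → 6 → 9 → 7.

7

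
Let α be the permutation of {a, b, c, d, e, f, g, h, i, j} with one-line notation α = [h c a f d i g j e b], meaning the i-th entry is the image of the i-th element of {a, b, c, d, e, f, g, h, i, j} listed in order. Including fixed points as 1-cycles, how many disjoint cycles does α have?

The cycle decomposition is (a, h, j, b, c)(d, f, i, e)(g), which has 3 cycles (counting 1-cycles).

3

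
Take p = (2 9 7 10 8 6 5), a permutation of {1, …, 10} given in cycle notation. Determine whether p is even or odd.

even

The cycle lengths are 7, 1, 1, 1.
A cycle of length ℓ contributes ℓ−1 transpositions, so p is a product of 6 transpositions — even.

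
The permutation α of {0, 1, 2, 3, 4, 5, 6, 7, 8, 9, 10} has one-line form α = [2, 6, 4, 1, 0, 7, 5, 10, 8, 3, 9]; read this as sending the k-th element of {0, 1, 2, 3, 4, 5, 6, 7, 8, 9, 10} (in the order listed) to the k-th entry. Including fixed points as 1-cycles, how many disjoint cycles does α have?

3

The cycle decomposition is (0, 2, 4)(1, 6, 5, 7, 10, 9, 3)(8), which has 3 cycles (counting 1-cycles).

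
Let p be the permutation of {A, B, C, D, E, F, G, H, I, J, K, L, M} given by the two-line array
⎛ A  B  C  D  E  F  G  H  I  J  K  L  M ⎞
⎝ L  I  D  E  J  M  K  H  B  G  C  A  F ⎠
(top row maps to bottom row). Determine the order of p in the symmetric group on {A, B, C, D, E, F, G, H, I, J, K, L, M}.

6

The disjoint-cycle form of p has cycle lengths 6, 2, 2, 2, 1.
Since disjoint cycles commute, ord(p) = lcm(6, 2, 2, 2) = 6.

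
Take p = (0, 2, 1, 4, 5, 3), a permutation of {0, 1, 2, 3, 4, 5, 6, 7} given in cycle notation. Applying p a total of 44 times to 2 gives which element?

4

2 lies in the 6-cycle (0, 2, 1, 4, 5, 3).
Since the cycle has length 6, p^44 acts on it the same as p^2 (44 mod 6 = 2).
Advancing 2 steps from 2: 2 → 1 → 4.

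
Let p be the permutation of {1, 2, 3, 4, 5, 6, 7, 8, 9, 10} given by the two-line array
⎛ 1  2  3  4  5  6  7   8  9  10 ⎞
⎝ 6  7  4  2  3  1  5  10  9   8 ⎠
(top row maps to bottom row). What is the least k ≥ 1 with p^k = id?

The disjoint-cycle form of p has cycle lengths 5, 2, 2, 1.
The order of p is the least common multiple of its cycle lengths: lcm(5, 2, 2) = 10.

10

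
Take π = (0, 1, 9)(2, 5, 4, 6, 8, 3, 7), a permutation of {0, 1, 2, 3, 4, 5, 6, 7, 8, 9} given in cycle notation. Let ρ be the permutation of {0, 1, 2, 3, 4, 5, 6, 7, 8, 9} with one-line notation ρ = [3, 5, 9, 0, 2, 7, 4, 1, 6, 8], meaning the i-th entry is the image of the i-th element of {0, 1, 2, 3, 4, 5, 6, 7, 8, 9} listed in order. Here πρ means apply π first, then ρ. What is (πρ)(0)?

5

(πρ)(0) = ρ(π(0)). π(0) = 1, then ρ(1) = 5. So (πρ)(0) = 5.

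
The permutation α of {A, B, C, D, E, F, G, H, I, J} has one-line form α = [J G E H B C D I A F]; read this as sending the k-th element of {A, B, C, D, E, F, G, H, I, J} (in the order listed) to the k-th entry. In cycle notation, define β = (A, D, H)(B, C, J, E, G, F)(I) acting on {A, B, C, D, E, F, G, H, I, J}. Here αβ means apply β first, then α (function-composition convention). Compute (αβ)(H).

β(H) = A, then α(A) = J; composing gives (αβ)(H) = J.

J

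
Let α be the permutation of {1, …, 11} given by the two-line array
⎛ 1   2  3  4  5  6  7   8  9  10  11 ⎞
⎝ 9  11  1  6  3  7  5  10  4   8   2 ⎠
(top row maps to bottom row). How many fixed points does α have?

0

No element satisfies α(x) = x, so there are 0 fixed points.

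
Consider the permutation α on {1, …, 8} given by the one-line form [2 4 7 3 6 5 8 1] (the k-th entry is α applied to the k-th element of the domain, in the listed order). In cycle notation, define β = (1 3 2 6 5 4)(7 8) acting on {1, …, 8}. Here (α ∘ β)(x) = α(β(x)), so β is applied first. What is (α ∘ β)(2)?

5

β(2) = 6, then α(6) = 5; composing gives (α ∘ β)(2) = 5.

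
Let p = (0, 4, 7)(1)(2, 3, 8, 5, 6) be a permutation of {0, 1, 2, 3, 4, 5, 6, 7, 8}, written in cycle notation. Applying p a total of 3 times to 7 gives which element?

7

7 lies in the 3-cycle (0, 4, 7).
On a 3-cycle, p^3 is the identity, so p^3 = p^0 there (3 ≡ 0 mod 3).
So p^3(7) = 7.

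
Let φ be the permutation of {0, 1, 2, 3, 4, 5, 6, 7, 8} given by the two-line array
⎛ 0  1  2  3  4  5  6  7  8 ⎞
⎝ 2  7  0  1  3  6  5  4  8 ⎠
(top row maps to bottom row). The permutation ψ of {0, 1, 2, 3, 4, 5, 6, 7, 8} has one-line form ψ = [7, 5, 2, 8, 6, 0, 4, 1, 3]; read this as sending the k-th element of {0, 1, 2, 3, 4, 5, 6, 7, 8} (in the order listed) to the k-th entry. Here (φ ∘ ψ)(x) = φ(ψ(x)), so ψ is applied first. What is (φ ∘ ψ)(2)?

0

(φ ∘ ψ)(2) = φ(ψ(2)). ψ(2) = 2, then φ(2) = 0. So (φ ∘ ψ)(2) = 0.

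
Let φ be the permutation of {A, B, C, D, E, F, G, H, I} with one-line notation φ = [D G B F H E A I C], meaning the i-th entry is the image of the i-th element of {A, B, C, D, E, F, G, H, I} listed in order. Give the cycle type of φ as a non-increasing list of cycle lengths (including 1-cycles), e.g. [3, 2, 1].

[9]

The disjoint cycles are (A, D, F, E, H, I, C, B, G), with lengths 9 in non-increasing order.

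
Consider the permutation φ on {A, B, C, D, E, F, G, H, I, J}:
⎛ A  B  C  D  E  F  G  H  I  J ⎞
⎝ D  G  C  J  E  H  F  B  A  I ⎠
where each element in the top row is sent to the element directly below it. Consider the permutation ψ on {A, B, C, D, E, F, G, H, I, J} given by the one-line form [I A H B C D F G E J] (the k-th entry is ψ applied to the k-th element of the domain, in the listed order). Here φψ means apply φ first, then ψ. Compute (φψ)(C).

H

(φψ)(C) = ψ(φ(C)). φ(C) = C, then ψ(C) = H. So (φψ)(C) = H.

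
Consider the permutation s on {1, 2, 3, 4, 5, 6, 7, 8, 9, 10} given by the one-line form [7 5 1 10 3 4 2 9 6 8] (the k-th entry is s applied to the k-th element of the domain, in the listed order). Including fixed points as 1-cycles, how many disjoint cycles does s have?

The cycle decomposition is (1, 7, 2, 5, 3)(4, 10, 8, 9, 6), which has 2 cycles (counting 1-cycles).

2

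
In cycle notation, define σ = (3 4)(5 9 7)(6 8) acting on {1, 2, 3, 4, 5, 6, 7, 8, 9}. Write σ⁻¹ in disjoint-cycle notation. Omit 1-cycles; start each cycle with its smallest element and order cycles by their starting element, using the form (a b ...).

If σ sends a → b within a cycle, σ⁻¹ sends b → a; equivalently, reverse each cycle.
Reversing each cycle of σ and rotating so the smallest element leads gives (3 4)(5 7 9)(6 8).

(3 4)(5 7 9)(6 8)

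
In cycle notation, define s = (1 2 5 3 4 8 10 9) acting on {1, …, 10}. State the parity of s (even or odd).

The cycle lengths are 8, 1, 1.
A cycle of length ℓ contributes ℓ−1 transpositions, so s is a product of 7 transpositions — odd.

odd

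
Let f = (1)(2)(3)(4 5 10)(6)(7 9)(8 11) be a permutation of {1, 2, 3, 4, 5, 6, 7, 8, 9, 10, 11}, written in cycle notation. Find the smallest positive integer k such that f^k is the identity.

6

The cycle type of f is (3, 2, 2, 1, 1, 1, 1).
The order is lcm(3, 2, 2) = 6.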